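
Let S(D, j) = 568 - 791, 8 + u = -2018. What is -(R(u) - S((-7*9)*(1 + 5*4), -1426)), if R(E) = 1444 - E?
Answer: -3693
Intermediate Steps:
u = -2026 (u = -8 - 2018 = -2026)
S(D, j) = -223
-(R(u) - S((-7*9)*(1 + 5*4), -1426)) = -((1444 - 1*(-2026)) - 1*(-223)) = -((1444 + 2026) + 223) = -(3470 + 223) = -1*3693 = -3693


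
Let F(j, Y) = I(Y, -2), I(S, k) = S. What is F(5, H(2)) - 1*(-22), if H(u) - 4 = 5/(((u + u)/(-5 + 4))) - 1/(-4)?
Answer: 25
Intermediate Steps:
H(u) = 17/4 - 5/(2*u) (H(u) = 4 + (5/(((u + u)/(-5 + 4))) - 1/(-4)) = 4 + (5/(((2*u)/(-1))) - 1*(-¼)) = 4 + (5/(((2*u)*(-1))) + ¼) = 4 + (5/((-2*u)) + ¼) = 4 + (5*(-1/(2*u)) + ¼) = 4 + (-5/(2*u) + ¼) = 4 + (¼ - 5/(2*u)) = 17/4 - 5/(2*u))
F(j, Y) = Y
F(5, H(2)) - 1*(-22) = (¼)*(-10 + 17*2)/2 - 1*(-22) = (¼)*(½)*(-10 + 34) + 22 = (¼)*(½)*24 + 22 = 3 + 22 = 25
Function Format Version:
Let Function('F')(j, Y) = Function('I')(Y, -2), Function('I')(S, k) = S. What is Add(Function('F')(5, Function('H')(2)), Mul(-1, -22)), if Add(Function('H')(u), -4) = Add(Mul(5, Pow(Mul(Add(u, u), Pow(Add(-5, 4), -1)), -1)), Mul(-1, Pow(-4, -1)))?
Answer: 25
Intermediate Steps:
Function('H')(u) = Add(Rational(17, 4), Mul(Rational(-5, 2), Pow(u, -1))) (Function('H')(u) = Add(4, Add(Mul(5, Pow(Mul(Add(u, u), Pow(Add(-5, 4), -1)), -1)), Mul(-1, Pow(-4, -1)))) = Add(4, Add(Mul(5, Pow(Mul(Mul(2, u), Pow(-1, -1)), -1)), Mul(-1, Rational(-1, 4)))) = Add(4, Add(Mul(5, Pow(Mul(Mul(2, u), -1), -1)), Rational(1, 4))) = Add(4, Add(Mul(5, Pow(Mul(-2, u), -1)), Rational(1, 4))) = Add(4, Add(Mul(5, Mul(Rational(-1, 2), Pow(u, -1))), Rational(1, 4))) = Add(4, Add(Mul(Rational(-5, 2), Pow(u, -1)), Rational(1, 4))) = Add(4, Add(Rational(1, 4), Mul(Rational(-5, 2), Pow(u, -1)))) = Add(Rational(17, 4), Mul(Rational(-5, 2), Pow(u, -1))))
Function('F')(j, Y) = Y
Add(Function('F')(5, Function('H')(2)), Mul(-1, -22)) = Add(Mul(Rational(1, 4), Pow(2, -1), Add(-10, Mul(17, 2))), Mul(-1, -22)) = Add(Mul(Rational(1, 4), Rational(1, 2), Add(-10, 34)), 22) = Add(Mul(Rational(1, 4), Rational(1, 2), 24), 22) = Add(3, 22) = 25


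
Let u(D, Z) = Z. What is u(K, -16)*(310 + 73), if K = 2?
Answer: -6128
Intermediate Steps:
u(K, -16)*(310 + 73) = -16*(310 + 73) = -16*383 = -6128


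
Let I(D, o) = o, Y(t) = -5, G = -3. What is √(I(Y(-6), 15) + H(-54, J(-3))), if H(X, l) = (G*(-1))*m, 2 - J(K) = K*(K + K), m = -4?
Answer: √3 ≈ 1.7320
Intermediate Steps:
J(K) = 2 - 2*K² (J(K) = 2 - K*(K + K) = 2 - K*2*K = 2 - 2*K²)
H(X, l) = -12 (H(X, l) = -3*(-1)*(-4) = 3*(-4) = -12)
√(I(Y(-6), 15) + H(-54, J(-3))) = √(15 - 12) = √3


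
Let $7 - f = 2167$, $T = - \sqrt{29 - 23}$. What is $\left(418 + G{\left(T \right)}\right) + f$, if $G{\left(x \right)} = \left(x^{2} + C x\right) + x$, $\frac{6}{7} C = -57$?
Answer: $-1736 + \frac{131 \sqrt{6}}{2} \approx -1575.6$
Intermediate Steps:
$C = - \frac{133}{2}$ ($C = \frac{7}{6} \left(-57\right) = - \frac{133}{2} \approx -66.5$)
$T = - \sqrt{6} \approx -2.4495$
$f = -2160$ ($f = 7 - 2167 = -2160$)
$G{\left(x \right)} = x^{2} - \frac{131 x}{2}$ ($G{\left(x \right)} = \left(x^{2} - \frac{133 x}{2}\right) + x = x^{2} - \frac{131 x}{2}$)
$\left(418 + G{\left(T \right)}\right) + f = \left(418 + \frac{- \sqrt{6} \left(-131 + 2 \left(- \sqrt{6}\right)\right)}{2}\right) - 2160 = \left(418 + \frac{- \sqrt{6} \left(-131 - 2 \sqrt{6}\right)}{2}\right) - 2160 = \left(418 - \frac{\sqrt{6} \left(-131 - 2 \sqrt{6}\right)}{2}\right) - 2160 = -1742 - \frac{\sqrt{6} \left(-131 - 2 \sqrt{6}\right)}{2}$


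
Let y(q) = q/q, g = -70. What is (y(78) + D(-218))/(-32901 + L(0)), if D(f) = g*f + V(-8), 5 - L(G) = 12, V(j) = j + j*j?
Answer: -15317/32908 ≈ -0.46545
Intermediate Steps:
V(j) = j + j²
L(G) = -7 (L(G) = 5 - 1*12 = 5 - 12 = -7)
y(q) = 1
D(f) = 56 - 70*f (D(f) = -70*f - 8*(1 - 8) = -70*f - 8*(-7) = -70*f + 56 = 56 - 70*f)
(y(78) + D(-218))/(-32901 + L(0)) = (1 + (56 - 70*(-218)))/(-32901 - 7) = (1 + (56 + 15260))/(-32908) = (1 + 15316)*(-1/32908) = 15317*(-1/32908) = -15317/32908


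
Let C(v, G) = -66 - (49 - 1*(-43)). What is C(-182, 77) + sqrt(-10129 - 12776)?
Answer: -158 + 3*I*sqrt(2545) ≈ -158.0 + 151.34*I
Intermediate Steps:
C(v, G) = -158 (C(v, G) = -66 - (49 + 43) = -66 - 1*92 = -66 - 92 = -158)
C(-182, 77) + sqrt(-10129 - 12776) = -158 + sqrt(-10129 - 12776) = -158 + sqrt(-22905) = -158 + 3*I*sqrt(2545)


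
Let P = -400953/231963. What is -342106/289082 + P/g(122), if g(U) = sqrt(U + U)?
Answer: -171053/144541 - 2191*sqrt(61)/154642 ≈ -1.2941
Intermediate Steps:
P = -133651/77321 (P = -400953*1/231963 = -133651/77321 ≈ -1.7285)
g(U) = sqrt(2)*sqrt(U) (g(U) = sqrt(2*U) = sqrt(2)*sqrt(U))
-342106/289082 + P/g(122) = -342106/289082 - 133651*sqrt(61)/122/77321 = -342106*1/289082 - 133651*sqrt(61)/122/77321 = -171053/144541 - 2191*sqrt(61)/154642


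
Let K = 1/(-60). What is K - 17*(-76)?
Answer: 77519/60 ≈ 1292.0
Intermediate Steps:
K = -1/60 ≈ -0.016667
K - 17*(-76) = -1/60 - 17*(-76) = -1/60 + 1292 = 77519/60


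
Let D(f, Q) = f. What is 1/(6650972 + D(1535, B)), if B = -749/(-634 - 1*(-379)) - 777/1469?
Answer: 1/6652507 ≈ 1.5032e-7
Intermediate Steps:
B = 902146/374595 (B = -749/(-634 + 379) - 777*1/1469 = -749/(-255) - 777/1469 = -749*(-1/255) - 777/1469 = 749/255 - 777/1469 = 902146/374595 ≈ 2.4083)
1/(6650972 + D(1535, B)) = 1/(6650972 + 1535) = 1/6652507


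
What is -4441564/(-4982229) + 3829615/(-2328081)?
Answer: -59453728933/78904984167 ≈ -0.75348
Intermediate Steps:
-4441564/(-4982229) + 3829615/(-2328081) = -4441564*(-1/4982229) + 3829615*(-1/2328081) = 4441564/4982229 - 3829615/2328081 = -59453728933/78904984167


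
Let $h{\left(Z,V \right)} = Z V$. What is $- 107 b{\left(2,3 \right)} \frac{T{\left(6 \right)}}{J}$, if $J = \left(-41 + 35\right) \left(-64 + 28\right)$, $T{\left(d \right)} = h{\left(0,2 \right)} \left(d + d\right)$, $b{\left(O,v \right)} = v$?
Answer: $0$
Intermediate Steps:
$h{\left(Z,V \right)} = V Z$
$T{\left(d \right)} = 0$ ($T{\left(d \right)} = 2 \cdot 0 \left(d + d\right) = 0 \cdot 2 d = 0$)
$J = 216$ ($J = \left(-6\right) \left(-36\right) = 216$)
$- 107 b{\left(2,3 \right)} \frac{T{\left(6 \right)}}{J} = \left(-107\right) 3 \cdot \frac{0}{216} = - 321 \cdot 0 \cdot \frac{1}{216} = \left(-321\right) 0 = 0$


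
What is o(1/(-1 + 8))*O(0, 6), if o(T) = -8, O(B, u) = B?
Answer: 0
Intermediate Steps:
o(1/(-1 + 8))*O(0, 6) = -8*0 = 0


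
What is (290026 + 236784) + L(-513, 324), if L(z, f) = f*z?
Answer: 360598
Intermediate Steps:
(290026 + 236784) + L(-513, 324) = (290026 + 236784) + 324*(-513) = 526810 - 166212 = 360598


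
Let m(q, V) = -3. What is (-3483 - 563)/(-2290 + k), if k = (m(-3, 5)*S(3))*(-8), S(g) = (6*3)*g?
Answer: 289/71 ≈ 4.0704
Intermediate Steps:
S(g) = 18*g
k = 1296 (k = -54*3*(-8) = -3*54*(-8) = -162*(-8) = 1296)
(-3483 - 563)/(-2290 + k) = (-3483 - 563)/(-2290 + 1296) = -4046/(-994) = -4046*(-1/994) = 289/71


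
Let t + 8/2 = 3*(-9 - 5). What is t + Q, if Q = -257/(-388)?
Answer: -17591/388 ≈ -45.338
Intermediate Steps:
Q = 257/388 (Q = -257*(-1/388) = 257/388 ≈ 0.66237)
t = -46 (t = -4 + 3*(-9 - 5) = -4 + 3*(-14) = -4 - 42 = -46)
t + Q = -46 + 257/388 = -17591/388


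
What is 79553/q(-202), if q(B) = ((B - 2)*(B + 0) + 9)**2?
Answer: 79553/1698841089 ≈ 4.6828e-5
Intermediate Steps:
q(B) = (9 + B*(-2 + B))**2 (q(B) = ((-2 + B)*B + 9)**2 = (B*(-2 + B) + 9)**2 = (9 + B*(-2 + B))**2)
79553/q(-202) = 79553/((9 + (-202)**2 - 2*(-202))**2) = 79553/((9 + 40804 + 404)**2) = 79553/(41217**2) = 79553/1698841089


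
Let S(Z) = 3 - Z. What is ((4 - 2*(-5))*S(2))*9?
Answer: 126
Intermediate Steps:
((4 - 2*(-5))*S(2))*9 = ((4 - 2*(-5))*(3 - 1*2))*9 = ((4 + 10)*(3 - 2))*9 = (14*1)*9 = 14*9 = 126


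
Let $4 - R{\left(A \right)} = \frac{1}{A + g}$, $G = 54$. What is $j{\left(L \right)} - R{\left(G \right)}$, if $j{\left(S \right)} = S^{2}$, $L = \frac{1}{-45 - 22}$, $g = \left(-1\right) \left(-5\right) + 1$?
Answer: $- \frac{1072811}{269340} \approx -3.9831$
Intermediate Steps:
$g = 6$ ($g = 5 + 1 = 6$)
$R{\left(A \right)} = 4 - \frac{1}{6 + A}$ ($R{\left(A \right)} = 4 - \frac{1}{A + 6} = 4 - \frac{1}{6 + A}$)
$L = - \frac{1}{67}$ ($L = \frac{1}{-67} = - \frac{1}{67} \approx -0.014925$)
$j{\left(L \right)} - R{\left(G \right)} = \left(- \frac{1}{67}\right)^{2} - \frac{23 + 4 \cdot 54}{6 + 54} = \frac{1}{4489} - \frac{23 + 216}{60} = \frac{1}{4489} - \frac{1}{60} \cdot 239 = \frac{1}{4489} - \frac{239}{60} = - \frac{1072811}{269340}$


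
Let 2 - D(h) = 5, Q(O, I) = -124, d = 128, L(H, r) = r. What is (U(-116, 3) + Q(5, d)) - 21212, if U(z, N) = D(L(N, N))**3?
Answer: -21363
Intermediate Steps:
D(h) = -3 (D(h) = 2 - 1*5 = 2 - 5 = -3)
U(z, N) = -27 (U(z, N) = (-3)**3 = -27)
(U(-116, 3) + Q(5, d)) - 21212 = (-27 - 124) - 21212 = -151 - 21212 = -21363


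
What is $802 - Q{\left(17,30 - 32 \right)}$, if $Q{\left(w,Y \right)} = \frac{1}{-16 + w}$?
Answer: $801$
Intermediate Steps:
$802 - Q{\left(17,30 - 32 \right)} = 802 - \frac{1}{-16 + 17} = 802 - 1^{-1} = 802 - 1 = 801$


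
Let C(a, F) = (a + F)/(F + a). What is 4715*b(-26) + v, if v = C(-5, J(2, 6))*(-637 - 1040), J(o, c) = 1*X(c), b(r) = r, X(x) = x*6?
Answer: -124267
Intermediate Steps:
X(x) = 6*x
J(o, c) = 6*c (J(o, c) = 1*(6*c) = 6*c)
C(a, F) = 1 (C(a, F) = (F + a)/(F + a) = 1)
v = -1677 (v = 1*(-637 - 1040) = 1*(-1677) = -1677)
4715*b(-26) + v = 4715*(-26) - 1677 = -122590 - 1677 = -124267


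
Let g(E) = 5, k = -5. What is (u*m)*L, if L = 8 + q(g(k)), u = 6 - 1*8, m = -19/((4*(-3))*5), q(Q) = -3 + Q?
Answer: -19/3 ≈ -6.3333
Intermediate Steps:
m = 19/60 (m = -19/((-12*5)) = -19/(-60) = -19*(-1/60) = 19/60 ≈ 0.31667)
u = -2 (u = 6 - 8 = -2)
L = 10 (L = 8 + (-3 + 5) = 8 + 2 = 10)
(u*m)*L = -2*19/60*10 = -19/30*10 = -19/3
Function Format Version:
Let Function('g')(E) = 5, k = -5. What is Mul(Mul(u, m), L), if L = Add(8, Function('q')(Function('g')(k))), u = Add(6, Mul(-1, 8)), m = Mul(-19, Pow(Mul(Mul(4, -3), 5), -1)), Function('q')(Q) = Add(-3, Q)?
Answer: Rational(-19, 3) ≈ -6.3333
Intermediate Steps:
m = Rational(19, 60) (m = Mul(-19, Pow(Mul(-12, 5), -1)) = Mul(-19, Pow(-60, -1)) = Mul(-19, Rational(-1, 60)) = Rational(19, 60) ≈ 0.31667)
u = -2 (u = Add(6, -8) = -2)
L = 10 (L = Add(8, Add(-3, 5)) = Add(8, 2) = 10)
Mul(Mul(u, m), L) = Mul(Mul(-2, Rational(19, 60)), 10) = Mul(Rational(-19, 30), 10) = Rational(-19, 3)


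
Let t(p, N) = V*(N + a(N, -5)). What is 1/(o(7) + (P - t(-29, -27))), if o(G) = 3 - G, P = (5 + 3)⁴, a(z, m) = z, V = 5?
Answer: 1/4362 ≈ 0.00022925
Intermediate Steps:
P = 4096 (P = 8⁴ = 4096)
t(p, N) = 10*N (t(p, N) = 5*(N + N) = 5*(2*N) = 10*N)
1/(o(7) + (P - t(-29, -27))) = 1/((3 - 1*7) + (4096 - 10*(-27))) = 1/((3 - 7) + (4096 - 1*(-270))) = 1/(-4 + (4096 + 270)) = 1/(-4 + 4366) = 1/4362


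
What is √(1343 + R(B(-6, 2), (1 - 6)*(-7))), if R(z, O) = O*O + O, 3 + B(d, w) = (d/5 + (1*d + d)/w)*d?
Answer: √2603 ≈ 51.020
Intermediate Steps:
B(d, w) = -3 + d*(d/5 + 2*d/w) (B(d, w) = -3 + (d/5 + (1*d + d)/w)*d = -3 + (d*(⅕) + (d + d)/w)*d = -3 + (d/5 + (2*d)/w)*d = -3 + (d/5 + 2*d/w)*d = -3 + d*(d/5 + 2*d/w))
R(z, O) = O + O² (R(z, O) = O² + O = O + O²)
√(1343 + R(B(-6, 2), (1 - 6)*(-7))) = √(1343 + ((1 - 6)*(-7))*(1 + (1 - 6)*(-7))) = √(1343 + (-5*(-7))*(1 - 5*(-7))) = √(1343 + 35*(1 + 35)) = √(1343 + 35*36) = √(1343 + 1260) = √2603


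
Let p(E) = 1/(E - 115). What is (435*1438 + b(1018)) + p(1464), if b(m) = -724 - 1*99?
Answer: 842729744/1349 ≈ 6.2471e+5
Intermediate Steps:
b(m) = -823 (b(m) = -724 - 99 = -823)
p(E) = 1/(-115 + E)
(435*1438 + b(1018)) + p(1464) = (435*1438 - 823) + 1/(-115 + 1464) = (625530 - 823) + 1/1349 = 624707 + 1/1349 = 842729744/1349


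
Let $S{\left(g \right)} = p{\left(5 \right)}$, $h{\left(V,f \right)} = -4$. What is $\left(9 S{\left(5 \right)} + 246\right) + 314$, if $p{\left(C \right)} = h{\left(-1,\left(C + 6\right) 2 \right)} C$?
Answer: $380$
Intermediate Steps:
$p{\left(C \right)} = - 4 C$
$S{\left(g \right)} = -20$ ($S{\left(g \right)} = \left(-4\right) 5 = -20$)
$\left(9 S{\left(5 \right)} + 246\right) + 314 = \left(9 \left(-20\right) + 246\right) + 314 = \left(-180 + 246\right) + 314 = 66 + 314 = 380$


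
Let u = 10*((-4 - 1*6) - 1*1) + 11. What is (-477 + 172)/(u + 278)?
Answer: -305/179 ≈ -1.7039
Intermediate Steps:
u = -99 (u = 10*((-4 - 6) - 1) + 11 = 10*(-10 - 1) + 11 = 10*(-11) + 11 = -110 + 11 = -99)
(-477 + 172)/(u + 278) = (-477 + 172)/(-99 + 278) = -305/179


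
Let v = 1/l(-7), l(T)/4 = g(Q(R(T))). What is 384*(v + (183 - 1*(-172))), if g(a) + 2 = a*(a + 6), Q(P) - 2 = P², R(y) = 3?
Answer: 25219296/185 ≈ 1.3632e+5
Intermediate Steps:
Q(P) = 2 + P²
g(a) = -2 + a*(6 + a) (g(a) = -2 + a*(a + 6) = -2 + a*(6 + a))
l(T) = 740 (l(T) = 4*(-2 + (2 + 3²)² + 6*(2 + 3²)) = 4*(-2 + (2 + 9)² + 6*(2 + 9)) = 4*(-2 + 11² + 6*11) = 4*(-2 + 121 + 66) = 4*185 = 740)
v = 1/740 ≈ 0.0013514
384*(v + (183 - 1*(-172))) = 384*(1/740 + (183 - 1*(-172))) = 384*(1/740 + (183 + 172)) = 384*(1/740 + 355) = 384*(262701/740) = 25219296/185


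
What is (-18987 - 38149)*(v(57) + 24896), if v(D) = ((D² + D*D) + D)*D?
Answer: -22770467216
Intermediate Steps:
v(D) = D*(D + 2*D²) (v(D) = ((D² + D²) + D)*D = (2*D² + D)*D = (D + 2*D²)*D = D*(D + 2*D²))
(-18987 - 38149)*(v(57) + 24896) = (-18987 - 38149)*(57²*(1 + 2*57) + 24896) = -57136*(3249*(1 + 114) + 24896) = -57136*(3249*115 + 24896) = -57136*(373635 + 24896) = -57136*398531 = -22770467216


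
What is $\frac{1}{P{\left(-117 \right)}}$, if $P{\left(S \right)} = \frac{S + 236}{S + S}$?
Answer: $- \frac{234}{119} \approx -1.9664$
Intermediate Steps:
$P{\left(S \right)} = \frac{236 + S}{2 S}$
$\frac{1}{P{\left(-117 \right)}} = \frac{1}{\frac{1}{2} \frac{1}{-117} \left(236 - 117\right)} = \frac{1}{\frac{1}{2} \left(- \frac{1}{117}\right) 119} = \frac{1}{- \frac{119}{234}} = - \frac{234}{119}$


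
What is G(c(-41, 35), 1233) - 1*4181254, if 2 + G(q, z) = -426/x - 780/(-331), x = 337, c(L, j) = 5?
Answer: -466406441178/111547 ≈ -4.1813e+6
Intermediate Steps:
G(q, z) = -101240/111547 (G(q, z) = -2 + (-426/337 - 780/(-331)) = -2 + (-426*1/337 - 780*(-1/331)) = -2 + (-426/337 + 780/331) = -2 + 121854/111547 = -101240/111547)
G(c(-41, 35), 1233) - 1*4181254 = -101240/111547 - 1*4181254 = -101240/111547 - 4181254 = -466406441178/111547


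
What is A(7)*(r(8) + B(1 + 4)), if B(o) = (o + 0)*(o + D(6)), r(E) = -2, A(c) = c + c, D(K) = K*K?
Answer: 2842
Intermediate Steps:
D(K) = K²
A(c) = 2*c
B(o) = o*(36 + o) (B(o) = (o + 0)*(o + 6²) = o*(o + 36) = o*(36 + o))
A(7)*(r(8) + B(1 + 4)) = (2*7)*(-2 + (1 + 4)*(36 + (1 + 4))) = 14*(-2 + 5*(36 + 5)) = 14*(-2 + 5*41) = 14*(-2 + 205) = 14*203 = 2842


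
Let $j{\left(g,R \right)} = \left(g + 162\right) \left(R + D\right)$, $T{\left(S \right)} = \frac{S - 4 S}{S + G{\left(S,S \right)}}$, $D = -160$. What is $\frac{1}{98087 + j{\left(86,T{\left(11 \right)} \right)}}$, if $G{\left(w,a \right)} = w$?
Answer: $\frac{1}{58035} \approx 1.7231 \cdot 10^{-5}$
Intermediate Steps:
$T{\left(S \right)} = - \frac{3}{2}$ ($T{\left(S \right)} = \frac{S - 4 S}{S + S} = \frac{\left(-3\right) S}{2 S} = - 3 S \frac{1}{2 S} = - \frac{3}{2}$)
$j{\left(g,R \right)} = \left(-160 + R\right) \left(162 + g\right)$ ($j{\left(g,R \right)} = \left(g + 162\right) \left(R - 160\right) = \left(162 + g\right) \left(-160 + R\right) = \left(-160 + R\right) \left(162 + g\right)$)
$\frac{1}{98087 + j{\left(86,T{\left(11 \right)} \right)}} = \frac{1}{98087 - 40052} = \frac{1}{58035}$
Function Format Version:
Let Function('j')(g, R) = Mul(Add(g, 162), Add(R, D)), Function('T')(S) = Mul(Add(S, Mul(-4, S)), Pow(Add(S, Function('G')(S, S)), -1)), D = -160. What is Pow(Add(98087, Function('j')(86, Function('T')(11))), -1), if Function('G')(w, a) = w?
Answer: Rational(1, 58035) ≈ 1.7231e-5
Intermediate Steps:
Function('T')(S) = Rational(-3, 2) (Function('T')(S) = Mul(Add(S, Mul(-4, S)), Pow(Add(S, S), -1)) = Mul(Mul(-3, S), Pow(Mul(2, S), -1)) = Mul(Mul(-3, S), Mul(Rational(1, 2), Pow(S, -1))) = Rational(-3, 2))
Function('j')(g, R) = Mul(Add(-160, R), Add(162, g)) (Function('j')(g, R) = Mul(Add(g, 162), Add(R, -160)) = Mul(Add(162, g), Add(-160, R)) = Mul(Add(-160, R), Add(162, g)))
Pow(Add(98087, Function('j')(86, Function('T')(11))), -1) = Pow(Add(98087, Add(-25920, Mul(-160, 86), Mul(162, Rational(-3, 2)), Mul(Rational(-3, 2), 86))), -1) = Pow(Add(98087, Add(-25920, -13760, -243, -129)), -1) = Pow(Add(98087, -40052), -1) = Pow(58035, -1) = Rational(1, 58035)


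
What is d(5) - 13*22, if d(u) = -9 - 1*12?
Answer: -307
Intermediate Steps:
d(u) = -21 (d(u) = -9 - 12 = -21)
d(5) - 13*22 = -21 - 13*22 = -21 - 286 = -307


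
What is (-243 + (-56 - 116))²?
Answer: 172225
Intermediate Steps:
(-243 + (-56 - 116))² = (-243 - 172)² = (-415)² = 172225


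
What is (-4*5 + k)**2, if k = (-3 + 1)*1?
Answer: 484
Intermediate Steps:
k = -2 (k = -2*1 = -2)
(-4*5 + k)**2 = (-4*5 - 2)**2 = (-20 - 2)**2 = (-22)**2 = 484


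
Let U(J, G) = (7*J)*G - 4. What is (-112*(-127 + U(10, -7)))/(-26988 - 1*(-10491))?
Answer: -2576/611 ≈ -4.2160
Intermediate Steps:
U(J, G) = -4 + 7*G*J (U(J, G) = 7*G*J - 4 = -4 + 7*G*J)
(-112*(-127 + U(10, -7)))/(-26988 - 1*(-10491)) = (-112*(-127 + (-4 + 7*(-7)*10)))/(-26988 - 1*(-10491)) = (-112*(-127 + (-4 - 490)))/(-26988 + 10491) = -112*(-127 - 494)/(-16497) = -112*(-621)*(-1/16497) = 69552*(-1/16497) = -2576/611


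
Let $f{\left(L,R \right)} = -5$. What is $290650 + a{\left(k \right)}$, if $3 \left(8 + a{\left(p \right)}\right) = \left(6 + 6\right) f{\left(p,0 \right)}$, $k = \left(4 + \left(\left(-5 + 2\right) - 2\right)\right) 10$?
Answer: $290622$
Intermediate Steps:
$k = -10$ ($k = \left(4 - 5\right) 10 = \left(-1\right) 10 = -10$)
$a{\left(p \right)} = -28$ ($a{\left(p \right)} = -8 + \frac{\left(6 + 6\right) \left(-5\right)}{3} = -8 + \frac{12 \left(-5\right)}{3} = -8 + \frac{1}{3} \left(-60\right) = -8 - 20 = -28$)
$290650 + a{\left(k \right)} = 290650 - 28 = 290622$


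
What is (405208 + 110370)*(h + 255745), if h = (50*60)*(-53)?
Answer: 49879593610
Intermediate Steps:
h = -159000 (h = 3000*(-53) = -159000)
(405208 + 110370)*(h + 255745) = (405208 + 110370)*(-159000 + 255745) = 515578*96745 = 49879593610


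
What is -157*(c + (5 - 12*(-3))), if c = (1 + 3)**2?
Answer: -8949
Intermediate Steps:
c = 16 (c = 4**2 = 16)
-157*(c + (5 - 12*(-3))) = -157*(16 + (5 - 12*(-3))) = -157*(16 + (5 - 4*(-9))) = -157*(16 + (5 + 36)) = -157*(16 + 41) = -157*57 = -8949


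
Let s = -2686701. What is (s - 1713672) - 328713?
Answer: -4729086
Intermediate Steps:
(s - 1713672) - 328713 = (-2686701 - 1713672) - 328713 = -4400373 - 328713 = -4729086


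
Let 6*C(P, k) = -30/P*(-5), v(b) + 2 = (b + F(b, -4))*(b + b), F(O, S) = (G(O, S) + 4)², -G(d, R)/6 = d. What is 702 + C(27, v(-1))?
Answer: 18979/27 ≈ 702.93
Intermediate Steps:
G(d, R) = -6*d
F(O, S) = (4 - 6*O)² (F(O, S) = (-6*O + 4)² = (4 - 6*O)²)
v(b) = -2 + 2*b*(b + 4*(-2 + 3*b)²) (v(b) = -2 + (b + 4*(-2 + 3*b)²)*(b + b) = -2 + (b + 4*(-2 + 3*b)²)*(2*b) = -2 + 2*b*(b + 4*(-2 + 3*b)²))
C(P, k) = 25/P (C(P, k) = (-30/P*(-5))/6 = (150/P)/6 = 25/P)
702 + C(27, v(-1)) = 702 + 25/27 = 18979/27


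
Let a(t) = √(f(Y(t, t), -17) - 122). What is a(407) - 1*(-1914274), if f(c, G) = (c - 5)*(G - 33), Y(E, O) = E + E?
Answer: 1914274 + 42*I*√23 ≈ 1.9143e+6 + 201.42*I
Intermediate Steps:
Y(E, O) = 2*E
f(c, G) = (-33 + G)*(-5 + c) (f(c, G) = (-5 + c)*(-33 + G) = (-33 + G)*(-5 + c))
a(t) = √(128 - 100*t) (a(t) = √((165 - 66*t - 5*(-17) - 34*t) - 122) = √((165 - 66*t + 85 - 34*t) - 122) = √((250 - 100*t) - 122) = √(128 - 100*t))
a(407) - 1*(-1914274) = 2*√(32 - 25*407) - 1*(-1914274) = 2*√(32 - 10175) + 1914274 = 2*√(-10143) + 1914274 = 2*(21*I*√23) + 1914274 = 42*I*√23 + 1914274 = 1914274 + 42*I*√23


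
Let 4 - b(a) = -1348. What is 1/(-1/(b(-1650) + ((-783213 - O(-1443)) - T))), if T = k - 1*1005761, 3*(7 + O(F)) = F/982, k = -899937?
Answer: -1103615289/982 ≈ -1.1238e+6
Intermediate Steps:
b(a) = 1352 (b(a) = 4 - 1*(-1348) = 4 + 1348 = 1352)
O(F) = -7 + F/2946 (O(F) = -7 + (F/982)/3 = -7 + F/2946)
T = -1905698 (T = -899937 - 1*1005761 = -899937 - 1005761 = -1905698)
1/(-1/(b(-1650) + ((-783213 - O(-1443)) - T))) = 1/(-1/(1352 + ((-783213 - (-7 + (1/2946)*(-1443))) - 1*(-1905698)))) = 1/(-1/(1352 + ((-783213 - (-7 - 481/982)) + 1905698))) = 1/(-1/(1352 + ((-783213 - 1*(-7355/982)) + 1905698))) = 1/(-1/(1352 + ((-783213 + 7355/982) + 1905698))) = 1/(-1/(1352 + (-769107811/982 + 1905698))) = 1/(-1/(1352 + 1102287625/982)) = 1/(-1/1103615289/982) = 1/(-1*982/1103615289) = 1/(-982/1103615289) = -1103615289/982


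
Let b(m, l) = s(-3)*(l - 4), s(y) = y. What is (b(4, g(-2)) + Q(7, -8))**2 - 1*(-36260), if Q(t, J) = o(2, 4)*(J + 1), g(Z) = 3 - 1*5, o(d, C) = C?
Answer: 36360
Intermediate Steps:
g(Z) = -2 (g(Z) = 3 - 5 = -2)
Q(t, J) = 4 + 4*J (Q(t, J) = 4*(J + 1) = 4*(1 + J) = 4 + 4*J)
b(m, l) = 12 - 3*l (b(m, l) = -3*(l - 4) = -3*(-4 + l) = 12 - 3*l)
(b(4, g(-2)) + Q(7, -8))**2 - 1*(-36260) = ((12 - 3*(-2)) + (4 + 4*(-8)))**2 - 1*(-36260) = ((12 + 6) + (4 - 32))**2 + 36260 = (18 - 28)**2 + 36260 = (-10)**2 + 36260 = 100 + 36260 = 36360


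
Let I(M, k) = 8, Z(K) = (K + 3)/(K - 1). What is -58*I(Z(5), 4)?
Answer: -464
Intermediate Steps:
Z(K) = (3 + K)/(-1 + K)
-58*I(Z(5), 4) = -58*8 = -464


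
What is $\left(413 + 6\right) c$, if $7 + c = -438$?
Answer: $-186455$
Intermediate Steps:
$c = -445$ ($c = -7 - 438 = -445$)
$\left(413 + 6\right) c = \left(413 + 6\right) \left(-445\right) = 419 \left(-445\right) = -186455$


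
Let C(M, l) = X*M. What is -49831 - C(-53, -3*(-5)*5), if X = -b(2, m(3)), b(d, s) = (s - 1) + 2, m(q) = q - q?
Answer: -49884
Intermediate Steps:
m(q) = 0
b(d, s) = 1 + s (b(d, s) = (-1 + s) + 2 = 1 + s)
X = -1 (X = -(1 + 0) = -1*1 = -1)
C(M, l) = -M
-49831 - C(-53, -3*(-5)*5) = -49831 - (-1)*(-53) = -49831 - 1*53 = -49831 - 53 = -49884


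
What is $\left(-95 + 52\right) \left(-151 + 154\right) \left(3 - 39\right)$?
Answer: $4644$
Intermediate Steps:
$\left(-95 + 52\right) \left(-151 + 154\right) \left(3 - 39\right) = \left(-43\right) 3 \left(-36\right) = \left(-129\right) \left(-36\right) = 4644$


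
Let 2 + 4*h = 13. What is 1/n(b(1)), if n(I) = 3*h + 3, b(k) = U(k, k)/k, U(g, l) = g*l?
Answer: 4/45 ≈ 0.088889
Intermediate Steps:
h = 11/4 (h = -1/2 + (1/4)*13 = -1/2 + 13/4 = 11/4 ≈ 2.7500)
b(k) = k (b(k) = (k*k)/k = k**2/k = k)
n(I) = 45/4 (n(I) = 3*(11/4) + 3 = 33/4 + 3 = 45/4)
1/n(b(1)) = 1/(45/4) = 4/45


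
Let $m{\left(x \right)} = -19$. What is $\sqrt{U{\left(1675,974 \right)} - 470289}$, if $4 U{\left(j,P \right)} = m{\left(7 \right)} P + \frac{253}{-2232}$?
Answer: $\frac{i \sqrt{262882841894}}{744} \approx 689.14 i$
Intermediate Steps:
$U{\left(j,P \right)} = - \frac{253}{8928} - \frac{19 P}{4}$ ($U{\left(j,P \right)} = \frac{- 19 P + \frac{253}{-2232}}{4} = \frac{- 19 P + 253 \left(- \frac{1}{2232}\right)}{4} = \frac{- 19 P - \frac{253}{2232}}{4} = \frac{- \frac{253}{2232} - 19 P}{4} = - \frac{253}{8928} - \frac{19 P}{4}$)
$\sqrt{U{\left(1675,974 \right)} - 470289} = \sqrt{\left(- \frac{253}{8928} - \frac{9253}{2}\right) - 470289} = \sqrt{- \frac{41305645}{8928} - 470289} = \sqrt{- \frac{4240045837}{8928}} = \frac{i \sqrt{262882841894}}{744}$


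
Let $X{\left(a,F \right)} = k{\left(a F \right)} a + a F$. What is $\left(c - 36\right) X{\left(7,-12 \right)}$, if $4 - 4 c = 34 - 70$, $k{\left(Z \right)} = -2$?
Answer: $2548$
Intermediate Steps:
$c = 10$ ($c = 1 - \frac{34 - 70}{4} = 1 - -9 = 1 + 9 = 10$)
$X{\left(a,F \right)} = - 2 a + F a$ ($X{\left(a,F \right)} = - 2 a + a F = - 2 a + F a$)
$\left(c - 36\right) X{\left(7,-12 \right)} = \left(10 - 36\right) 7 \left(-2 - 12\right) = - 26 \cdot 7 \left(-14\right) = \left(-26\right) \left(-98\right) = 2548$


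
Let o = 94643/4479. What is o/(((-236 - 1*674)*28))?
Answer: -94643/114124920 ≈ -0.00082929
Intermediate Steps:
o = 94643/4479 (o = 94643*(1/4479) = 94643/4479 ≈ 21.130)
o/(((-236 - 1*674)*28)) = 94643/(4479*(((-236 - 1*674)*28))) = 94643/(4479*(((-236 - 674)*28))) = 94643/(4479*((-910*28))) = (94643/4479)/(-25480) = (94643/4479)*(-1/25480) = -94643/114124920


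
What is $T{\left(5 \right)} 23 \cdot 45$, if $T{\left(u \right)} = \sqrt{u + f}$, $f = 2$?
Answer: $1035 \sqrt{7} \approx 2738.4$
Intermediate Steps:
$T{\left(u \right)} = \sqrt{2 + u}$ ($T{\left(u \right)} = \sqrt{u + 2} = \sqrt{2 + u}$)
$T{\left(5 \right)} 23 \cdot 45 = \sqrt{2 + 5} \cdot 23 \cdot 45 = \sqrt{7} \cdot 23 \cdot 45 = 23 \sqrt{7} \cdot 45 = 1035 \sqrt{7}$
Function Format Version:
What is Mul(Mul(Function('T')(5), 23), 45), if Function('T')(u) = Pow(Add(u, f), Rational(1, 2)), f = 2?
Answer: Mul(1035, Pow(7, Rational(1, 2))) ≈ 2738.4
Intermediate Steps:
Function('T')(u) = Pow(Add(2, u), Rational(1, 2)) (Function('T')(u) = Pow(Add(u, 2), Rational(1, 2)) = Pow(Add(2, u), Rational(1, 2)))
Mul(Mul(Function('T')(5), 23), 45) = Mul(Mul(Pow(Add(2, 5), Rational(1, 2)), 23), 45) = Mul(Mul(Pow(7, Rational(1, 2)), 23), 45) = Mul(Mul(23, Pow(7, Rational(1, 2))), 45) = Mul(1035, Pow(7, Rational(1, 2)))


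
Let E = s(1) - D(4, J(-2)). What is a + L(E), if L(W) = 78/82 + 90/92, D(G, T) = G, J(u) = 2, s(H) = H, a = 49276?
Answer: 92938175/1886 ≈ 49278.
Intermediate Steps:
E = -3 (E = 1 - 1*4 = 1 - 4 = -3)
L(W) = 3639/1886 (L(W) = 78*(1/82) + 90*(1/92) = 39/41 + 45/46 = 3639/1886)
a + L(E) = 49276 + 3639/1886 = 92938175/1886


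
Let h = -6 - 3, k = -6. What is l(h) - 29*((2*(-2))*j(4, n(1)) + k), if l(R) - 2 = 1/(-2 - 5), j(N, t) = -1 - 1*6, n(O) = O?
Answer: -4453/7 ≈ -636.14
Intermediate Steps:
h = -9
j(N, t) = -7 (j(N, t) = -1 - 6 = -7)
l(R) = 13/7 (l(R) = 2 + 1/(-2 - 5) = 2 + 1/(-7) = 2 - ⅐ = 13/7)
l(h) - 29*((2*(-2))*j(4, n(1)) + k) = 13/7 - 29*((2*(-2))*(-7) - 6) = 13/7 - 29*(-4*(-7) - 6) = 13/7 - 29*(28 - 6) = 13/7 - 29*22 = 13/7 - 638 = -4453/7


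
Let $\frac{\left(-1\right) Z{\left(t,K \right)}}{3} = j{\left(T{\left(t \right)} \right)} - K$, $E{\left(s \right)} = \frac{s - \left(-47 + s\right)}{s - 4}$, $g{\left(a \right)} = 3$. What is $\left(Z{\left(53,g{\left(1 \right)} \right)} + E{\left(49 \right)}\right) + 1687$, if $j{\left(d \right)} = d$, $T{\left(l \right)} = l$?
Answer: $\frac{69212}{45} \approx 1538.0$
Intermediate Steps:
$E{\left(s \right)} = \frac{47}{-4 + s}$
$Z{\left(t,K \right)} = - 3 t + 3 K$ ($Z{\left(t,K \right)} = - 3 \left(t - K\right) = - 3 t + 3 K$)
$\left(Z{\left(53,g{\left(1 \right)} \right)} + E{\left(49 \right)}\right) + 1687 = \left(\left(\left(-3\right) 53 + 3 \cdot 3\right) + \frac{47}{-4 + 49}\right) + 1687 = \left(\left(-159 + 9\right) + \frac{47}{45}\right) + 1687 = \left(-150 + 47 \cdot \frac{1}{45}\right) + 1687 = \left(-150 + \frac{47}{45}\right) + 1687 = - \frac{6703}{45} + 1687 = \frac{69212}{45}$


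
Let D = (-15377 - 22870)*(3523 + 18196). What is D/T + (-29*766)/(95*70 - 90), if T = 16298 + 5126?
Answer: -85152811919/2195960 ≈ -38777.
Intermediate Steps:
D = -830686593 (D = -38247*21719 = -830686593)
T = 21424
D/T + (-29*766)/(95*70 - 90) = -830686593/21424 + (-29*766)/(95*70 - 90) = -830686593*1/21424 - 22214/(6650 - 90) = -830686593/21424 - 22214/6560 = -830686593/21424 - 22214*1/6560 = -830686593/21424 - 11107/3280 = -85152811919/2195960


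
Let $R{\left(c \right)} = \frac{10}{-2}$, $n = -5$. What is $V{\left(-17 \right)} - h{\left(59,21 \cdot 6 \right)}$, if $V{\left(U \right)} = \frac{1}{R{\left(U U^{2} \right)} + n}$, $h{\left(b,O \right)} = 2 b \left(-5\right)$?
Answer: $\frac{5899}{10} \approx 589.9$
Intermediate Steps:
$h{\left(b,O \right)} = - 10 b$
$R{\left(c \right)} = -5$ ($R{\left(c \right)} = 10 \left(- \frac{1}{2}\right) = -5$)
$V{\left(U \right)} = - \frac{1}{10}$ ($V{\left(U \right)} = \frac{1}{-5 - 5} = \frac{1}{-10} = - \frac{1}{10}$)
$V{\left(-17 \right)} - h{\left(59,21 \cdot 6 \right)} = - \frac{1}{10} - \left(-10\right) 59 = - \frac{1}{10} - -590 = - \frac{1}{10} + 590 = \frac{5899}{10}$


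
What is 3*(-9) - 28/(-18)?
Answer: -229/9 ≈ -25.444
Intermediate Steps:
3*(-9) - 28/(-18) = -27 - 28*(-1/18) = -27 + 14/9 = -229/9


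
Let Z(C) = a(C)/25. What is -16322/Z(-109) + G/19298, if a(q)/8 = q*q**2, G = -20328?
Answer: -50682061799/49982939284 ≈ -1.0140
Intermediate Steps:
a(q) = 8*q**3 (a(q) = 8*(q*q**2) = 8*q**3)
Z(C) = 8*C**3/25 (Z(C) = (8*C**3)/25 = (8*C**3)*(1/25) = 8*C**3/25)
-16322/Z(-109) + G/19298 = -16322/((8/25)*(-109)**3) - 20328/19298 = -16322/((8/25)*(-1295029)) - 20328*1/19298 = -16322/(-10360232/25) - 10164/9649 = -16322*(-25/10360232) - 10164/9649 = 204025/5180116 - 10164/9649 = -50682061799/49982939284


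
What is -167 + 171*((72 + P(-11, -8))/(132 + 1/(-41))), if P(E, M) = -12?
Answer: -482977/5411 ≈ -89.258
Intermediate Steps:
-167 + 171*((72 + P(-11, -8))/(132 + 1/(-41))) = -167 + 171*((72 - 12)/(132 + 1/(-41))) = -167 + 171*(60/(132 - 1/41)) = -167 + 171*(60/(5411/41)) = -167 + 171*(60*(41/5411)) = -167 + 171*(2460/5411) = -167 + 420660/5411 = -482977/5411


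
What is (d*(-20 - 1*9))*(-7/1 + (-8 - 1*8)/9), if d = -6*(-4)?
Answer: 18328/3 ≈ 6109.3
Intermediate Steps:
d = 24
(d*(-20 - 1*9))*(-7/1 + (-8 - 1*8)/9) = (24*(-20 - 1*9))*(-7/1 + (-8 - 1*8)/9) = (24*(-20 - 9))*(-7*1 + (-8 - 8)*(⅑)) = (24*(-29))*(-7 - 16*⅑) = -696*(-7 - 16/9) = -696*(-79/9) = 18328/3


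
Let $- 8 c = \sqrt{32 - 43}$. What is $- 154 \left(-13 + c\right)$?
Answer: $2002 + \frac{77 i \sqrt{11}}{4} \approx 2002.0 + 63.845 i$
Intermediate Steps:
$c = - \frac{i \sqrt{11}}{8}$ ($c = - \frac{\sqrt{32 - 43}}{8} = - \frac{\sqrt{-11}}{8} = - \frac{i \sqrt{11}}{8} \approx - 0.41458 i$)
$- 154 \left(-13 + c\right) = - 154 \left(-13 - \frac{i \sqrt{11}}{8}\right) = 2002 + \frac{77 i \sqrt{11}}{4}$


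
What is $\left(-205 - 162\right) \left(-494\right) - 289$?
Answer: $181009$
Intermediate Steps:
$\left(-205 - 162\right) \left(-494\right) - 289 = \left(-367\right) \left(-494\right) - 289 = 181298 - 289 = 181009$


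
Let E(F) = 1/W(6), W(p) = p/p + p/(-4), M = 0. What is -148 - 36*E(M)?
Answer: -76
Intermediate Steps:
W(p) = 1 - p/4 (W(p) = 1 + p*(-¼) = 1 - p/4)
E(F) = -2 (E(F) = 1/(1 - ¼*6) = 1/(1 - 3/2) = 1/(-½) = -2)
-148 - 36*E(M) = -148 - 36*(-2) = -148 + 72 = -76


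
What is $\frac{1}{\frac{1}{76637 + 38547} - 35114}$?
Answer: $- \frac{115184}{4044570975} \approx -2.8479 \cdot 10^{-5}$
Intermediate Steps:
$\frac{1}{\frac{1}{76637 + 38547} - 35114} = \frac{1}{\frac{1}{115184} + \left(-41945 + 6831\right)} = \frac{1}{\frac{1}{115184} - 35114} = \frac{1}{- \frac{4044570975}{115184}} = - \frac{115184}{4044570975}$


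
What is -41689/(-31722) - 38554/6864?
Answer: -26023797/6048328 ≈ -4.3026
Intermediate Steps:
-41689/(-31722) - 38554/6864 = -41689*(-1/31722) - 38554*1/6864 = 41689/31722 - 19277/3432 = -26023797/6048328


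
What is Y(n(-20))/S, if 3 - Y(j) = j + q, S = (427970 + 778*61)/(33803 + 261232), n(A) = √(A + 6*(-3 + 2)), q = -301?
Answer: 7474220/39619 - 98345*I*√26/158476 ≈ 188.65 - 3.1643*I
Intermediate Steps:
n(A) = √(-6 + A) (n(A) = √(A + 6*(-1)) = √(A - 6) = √(-6 + A))
S = 158476/98345 (S = (427970 + 47458)/295035 = 475428*(1/295035) = 158476/98345 ≈ 1.6114)
Y(j) = 304 - j (Y(j) = 3 - (j - 301) = 3 - (-301 + j) = 3 + (301 - j) = 304 - j)
Y(n(-20))/S = (304 - √(-6 - 20))/(158476/98345) = (304 - √(-26))*(98345/158476) = (304 - I*√26)*(98345/158476) = 7474220/39619 - 98345*I*√26/158476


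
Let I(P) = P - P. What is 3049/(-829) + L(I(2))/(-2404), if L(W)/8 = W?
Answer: -3049/829 ≈ -3.6779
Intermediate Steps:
I(P) = 0
L(W) = 8*W
3049/(-829) + L(I(2))/(-2404) = 3049/(-829) + (8*0)/(-2404) = 3049*(-1/829) + 0*(-1/2404) = -3049/829 + 0 = -3049/829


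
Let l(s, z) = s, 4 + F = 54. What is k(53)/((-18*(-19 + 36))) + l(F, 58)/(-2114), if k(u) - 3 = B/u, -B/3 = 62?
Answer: -41879/1904714 ≈ -0.021987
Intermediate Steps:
F = 50 (F = -4 + 54 = 50)
B = -186 (B = -3*62 = -186)
k(u) = 3 - 186/u
k(53)/((-18*(-19 + 36))) + l(F, 58)/(-2114) = (3 - 186/53)/((-18*(-19 + 36))) + 50/(-2114) = (3 - 186*1/53)/((-18*17)) + 50*(-1/2114) = (3 - 186/53)/(-306) - 25/1057 = -27/53*(-1/306) - 25/1057 = 3/1802 - 25/1057 = -41879/1904714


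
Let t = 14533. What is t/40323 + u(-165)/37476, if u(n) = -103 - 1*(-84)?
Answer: 181290857/503714916 ≈ 0.35991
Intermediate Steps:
u(n) = -19 (u(n) = -103 + 84 = -19)
t/40323 + u(-165)/37476 = 14533/40323 - 19/37476 = 181290857/503714916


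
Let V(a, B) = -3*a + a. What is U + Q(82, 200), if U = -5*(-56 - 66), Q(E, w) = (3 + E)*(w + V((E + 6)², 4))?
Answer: -1298870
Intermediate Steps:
V(a, B) = -2*a
Q(E, w) = (3 + E)*(w - 2*(6 + E)²) (Q(E, w) = (3 + E)*(w - 2*(E + 6)²) = (3 + E)*(w - 2*(6 + E)²))
U = 610 (U = -5*(-122) = 610)
U + Q(82, 200) = 610 + (-6*(6 + 82)² + 3*200 + 82*200 - 2*82*(6 + 82)²) = 610 + (-6*88² + 600 + 16400 - 2*82*88²) = 610 + (-6*7744 + 600 + 16400 - 2*82*7744) = 610 + (-46464 + 600 + 16400 - 1270016) = 610 - 1299480 = -1298870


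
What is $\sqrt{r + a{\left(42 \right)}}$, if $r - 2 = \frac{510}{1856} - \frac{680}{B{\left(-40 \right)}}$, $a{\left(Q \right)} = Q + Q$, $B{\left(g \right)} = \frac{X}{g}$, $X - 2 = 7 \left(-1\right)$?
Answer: $\frac{7 i \sqrt{5880794}}{232} \approx 73.169 i$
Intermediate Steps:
$X = -5$ ($X = 2 + 7 \left(-1\right) = 2 - 7 = -5$)
$B{\left(g \right)} = - \frac{5}{g}$
$a{\left(Q \right)} = 2 Q$
$r = - \frac{5046209}{928}$ ($r = 2 + \left(\frac{510}{1856} - \frac{680}{\left(-5\right) \frac{1}{-40}}\right) = 2 + \left(510 \cdot \frac{1}{1856} - \frac{680}{\left(-5\right) \left(- \frac{1}{40}\right)}\right) = 2 + \left(\frac{255}{928} - 680 \frac{1}{\frac{1}{8}}\right) = 2 + \left(\frac{255}{928} - 5440\right) = 2 - \frac{5048065}{928} = - \frac{5046209}{928} \approx -5437.7$)
$\sqrt{r + a{\left(42 \right)}} = \sqrt{- \frac{5046209}{928} + 2 \cdot 42} = \sqrt{- \frac{5046209}{928} + 84} = \sqrt{- \frac{4968257}{928}} = \frac{7 i \sqrt{5880794}}{232}$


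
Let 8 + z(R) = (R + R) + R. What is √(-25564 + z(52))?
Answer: 6*I*√706 ≈ 159.42*I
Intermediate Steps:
z(R) = -8 + 3*R (z(R) = -8 + ((R + R) + R) = -8 + (2*R + R) = -8 + 3*R)
√(-25564 + z(52)) = √(-25564 + (-8 + 3*52)) = √(-25564 + (-8 + 156)) = √(-25564 + 148) = √(-25416) = 6*I*√706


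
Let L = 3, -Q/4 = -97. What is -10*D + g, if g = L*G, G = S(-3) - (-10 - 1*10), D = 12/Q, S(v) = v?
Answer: 4917/97 ≈ 50.691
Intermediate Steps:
Q = 388 (Q = -4*(-97) = 388)
D = 3/97 (D = 12/388 = 12*(1/388) = 3/97 ≈ 0.030928)
G = 17 (G = -3 - (-10 - 1*10) = -3 - (-10 - 10) = -3 - 1*(-20) = -3 + 20 = 17)
g = 51 (g = 3*17 = 51)
-10*D + g = -10*3/97 + 51 = -30/97 + 51 = 4917/97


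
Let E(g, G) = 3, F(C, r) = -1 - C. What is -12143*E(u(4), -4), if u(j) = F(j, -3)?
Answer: -36429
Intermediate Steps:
u(j) = -1 - j
-12143*E(u(4), -4) = -12143*3 = -36429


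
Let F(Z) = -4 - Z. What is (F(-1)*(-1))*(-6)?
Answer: -18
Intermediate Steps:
(F(-1)*(-1))*(-6) = ((-4 - 1*(-1))*(-1))*(-6) = ((-4 + 1)*(-1))*(-6) = -3*(-1)*(-6) = 3*(-6) = -18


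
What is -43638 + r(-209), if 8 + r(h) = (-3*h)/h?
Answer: -43649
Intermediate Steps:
r(h) = -11 (r(h) = -8 + (-3*h)/h = -8 - 3 = -11)
-43638 + r(-209) = -43638 - 11 = -43649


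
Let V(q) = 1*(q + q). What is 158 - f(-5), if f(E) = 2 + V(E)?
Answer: 166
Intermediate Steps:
V(q) = 2*q (V(q) = 1*(2*q) = 2*q)
f(E) = 2 + 2*E
158 - f(-5) = 158 - (2 + 2*(-5)) = 158 - (2 - 10) = 158 - 1*(-8) = 158 + 8 = 166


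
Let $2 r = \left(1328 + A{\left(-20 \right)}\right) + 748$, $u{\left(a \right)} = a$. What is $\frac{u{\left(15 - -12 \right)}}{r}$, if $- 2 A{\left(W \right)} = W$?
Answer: $\frac{27}{1043} \approx 0.025887$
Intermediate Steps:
$A{\left(W \right)} = - \frac{W}{2}$
$r = 1043$ ($r = \frac{\left(1328 - -10\right) + 748}{2} = \frac{\left(1328 + 10\right) + 748}{2} = \frac{1338 + 748}{2} = \frac{1}{2} \cdot 2086 = 1043$)
$\frac{u{\left(15 - -12 \right)}}{r} = \frac{15 - -12}{1043} = \left(15 + 12\right) \frac{1}{1043} = 27 \cdot \frac{1}{1043} = \frac{27}{1043}$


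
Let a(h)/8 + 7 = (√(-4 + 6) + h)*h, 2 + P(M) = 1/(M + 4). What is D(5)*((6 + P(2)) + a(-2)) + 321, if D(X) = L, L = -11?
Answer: 3235/6 + 176*√2 ≈ 788.07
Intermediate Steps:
P(M) = -2 + 1/(4 + M) (P(M) = -2 + 1/(M + 4) = -2 + 1/(4 + M))
D(X) = -11
a(h) = -56 + 8*h*(h + √2) (a(h) = -56 + 8*((√(-4 + 6) + h)*h) = -56 + 8*((√2 + h)*h) = -56 + 8*((h + √2)*h) = -56 + 8*(h*(h + √2)) = -56 + 8*h*(h + √2))
D(5)*((6 + P(2)) + a(-2)) + 321 = -11*((6 + (-7 - 2*2)/(4 + 2)) + (-56 + 8*(-2)² + 8*(-2)*√2)) + 321 = -11*((6 + (-7 - 4)/6) + (-56 + 8*4 - 16*√2)) + 321 = -11*((6 + (⅙)*(-11)) + (-56 + 32 - 16*√2)) + 321 = -11*((6 - 11/6) + (-24 - 16*√2)) + 321 = -11*(25/6 + (-24 - 16*√2)) + 321 = -11*(-119/6 - 16*√2) + 321 = (1309/6 + 176*√2) + 321 = 3235/6 + 176*√2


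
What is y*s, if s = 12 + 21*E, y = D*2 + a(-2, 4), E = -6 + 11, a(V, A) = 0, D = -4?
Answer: -936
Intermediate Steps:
E = 5
y = -8 (y = -4*2 + 0 = -8 + 0 = -8)
s = 117 (s = 12 + 21*5 = 12 + 105 = 117)
y*s = -8*117 = -936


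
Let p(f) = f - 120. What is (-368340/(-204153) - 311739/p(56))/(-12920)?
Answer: -21222008609/56270010880 ≈ -0.37715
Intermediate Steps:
p(f) = -120 + f
(-368340/(-204153) - 311739/p(56))/(-12920) = (-368340/(-204153) - 311739/(-120 + 56))/(-12920) = (-368340*(-1/204153) - 311739/(-64))*(-1/12920) = (122780/68051 - 311739*(-1/64))*(-1/12920) = (122780/68051 + 311739/64)*(-1/12920) = (21222008609/4355264)*(-1/12920) = -21222008609/56270010880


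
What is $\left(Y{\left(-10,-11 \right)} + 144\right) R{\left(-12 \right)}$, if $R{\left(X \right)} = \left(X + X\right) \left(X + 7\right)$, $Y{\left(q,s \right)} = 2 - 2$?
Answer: $17280$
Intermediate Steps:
$Y{\left(q,s \right)} = 0$
$R{\left(X \right)} = 2 X \left(7 + X\right)$
$\left(Y{\left(-10,-11 \right)} + 144\right) R{\left(-12 \right)} = \left(0 + 144\right) 2 \left(-12\right) \left(7 - 12\right) = 144 \cdot 2 \left(-12\right) \left(-5\right) = 144 \cdot 120 = 17280$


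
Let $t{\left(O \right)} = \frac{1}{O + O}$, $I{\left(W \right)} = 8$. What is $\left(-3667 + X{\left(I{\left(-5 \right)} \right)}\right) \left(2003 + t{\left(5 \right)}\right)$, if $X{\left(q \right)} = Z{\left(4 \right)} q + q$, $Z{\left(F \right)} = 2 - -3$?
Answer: $- \frac{72492189}{10} \approx -7.2492 \cdot 10^{6}$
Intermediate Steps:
$Z{\left(F \right)} = 5$ ($Z{\left(F \right)} = 2 + 3 = 5$)
$X{\left(q \right)} = 6 q$ ($X{\left(q \right)} = 5 q + q = 6 q$)
$t{\left(O \right)} = \frac{1}{2 O}$
$\left(-3667 + X{\left(I{\left(-5 \right)} \right)}\right) \left(2003 + t{\left(5 \right)}\right) = \left(-3667 + 6 \cdot 8\right) \left(2003 + \frac{1}{2 \cdot 5}\right) = \left(-3667 + 48\right) \left(2003 + \frac{1}{2} \cdot \frac{1}{5}\right) = - 3619 \left(2003 + \frac{1}{10}\right) = \left(-3619\right) \frac{20031}{10} = - \frac{72492189}{10}$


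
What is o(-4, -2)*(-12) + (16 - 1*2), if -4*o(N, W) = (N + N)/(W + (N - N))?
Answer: 26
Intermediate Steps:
o(N, W) = -N/(2*W) (o(N, W) = -(N + N)/(4*(W + (N - N))) = -2*N/(4*(W + 0)) = -2*N/(4*W) = -N/(2*W))
o(-4, -2)*(-12) + (16 - 1*2) = -½*(-4)/(-2)*(-12) + (16 - 1*2) = -½*(-4)*(-½)*(-12) + (16 - 2) = -1*(-12) + 14 = 12 + 14 = 26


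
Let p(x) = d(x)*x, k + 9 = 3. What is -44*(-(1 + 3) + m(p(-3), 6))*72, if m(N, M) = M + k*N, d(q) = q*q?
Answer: -519552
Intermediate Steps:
d(q) = q**2
k = -6 (k = -9 + 3 = -6)
p(x) = x**3 (p(x) = x**2*x = x**3)
m(N, M) = M - 6*N
-44*(-(1 + 3) + m(p(-3), 6))*72 = -44*(-(1 + 3) + (6 - 6*(-3)**3))*72 = -44*(-1*4 + (6 - 6*(-27)))*72 = -44*(-4 + (6 + 162))*72 = -44*(-4 + 168)*72 = -7216*72 = -519552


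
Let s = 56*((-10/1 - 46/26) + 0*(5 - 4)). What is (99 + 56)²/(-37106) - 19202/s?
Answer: 2264194039/79481052 ≈ 28.487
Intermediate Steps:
s = -8568/13 (s = 56*((-10*1 - 46*1/26) + 0*1) = 56*((-10 - 23/13) + 0) = 56*(-153/13 + 0) = 56*(-153/13) = -8568/13 ≈ -659.08)
(99 + 56)²/(-37106) - 19202/s = (99 + 56)²/(-37106) - 19202/(-8568/13) = 155²*(-1/37106) - 19202*(-13/8568) = 24025*(-1/37106) + 124813/4284 = -24025/37106 + 124813/4284 = 2264194039/79481052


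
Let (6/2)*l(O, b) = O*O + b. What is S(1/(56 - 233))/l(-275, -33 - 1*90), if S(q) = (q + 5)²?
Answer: 390728/394233693 ≈ 0.00099111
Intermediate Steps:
S(q) = (5 + q)²
l(O, b) = b/3 + O²/3 (l(O, b) = (O*O + b)/3 = (O² + b)/3 = (b + O²)/3 = b/3 + O²/3)
S(1/(56 - 233))/l(-275, -33 - 1*90) = (5 + 1/(56 - 233))²/((-33 - 1*90)/3 + (⅓)*(-275)²) = (5 + 1/(-177))²/((-33 - 90)/3 + (⅓)*75625) = (5 - 1/177)²/((⅓)*(-123) + 75625/3) = (884/177)²/(-41 + 75625/3) = 781456/(31329*(75502/3)) = (781456/31329)*(3/75502) = 390728/394233693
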